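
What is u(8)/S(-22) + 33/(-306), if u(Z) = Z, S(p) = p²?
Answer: -1127/12342 ≈ -0.091314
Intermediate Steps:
u(8)/S(-22) + 33/(-306) = 8/((-22)²) + 33/(-306) = 8/484 + 33*(-1/306) = 8*(1/484) - 11/102 = 2/121 - 11/102 = -1127/12342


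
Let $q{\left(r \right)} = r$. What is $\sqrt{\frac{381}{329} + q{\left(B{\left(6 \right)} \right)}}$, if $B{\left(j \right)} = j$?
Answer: $\frac{\sqrt{774795}}{329} \approx 2.6755$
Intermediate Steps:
$\sqrt{\frac{381}{329} + q{\left(B{\left(6 \right)} \right)}} = \sqrt{\frac{381}{329} + 6} = \sqrt{\frac{2355}{329}} = \frac{\sqrt{774795}}{329}$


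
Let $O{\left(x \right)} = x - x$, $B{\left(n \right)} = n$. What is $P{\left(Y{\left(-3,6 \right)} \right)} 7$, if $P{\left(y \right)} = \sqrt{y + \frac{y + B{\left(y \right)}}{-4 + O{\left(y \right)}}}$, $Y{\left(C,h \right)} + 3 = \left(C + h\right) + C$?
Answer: $\frac{7 i \sqrt{6}}{2} \approx 8.5732 i$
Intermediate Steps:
$Y{\left(C,h \right)} = -3 + h + 2 C$ ($Y{\left(C,h \right)} = -3 + \left(\left(C + h\right) + C\right) = -3 + \left(h + 2 C\right) = -3 + h + 2 C$)
$O{\left(x \right)} = 0$
$P{\left(y \right)} = \frac{\sqrt{2} \sqrt{y}}{2}$ ($P{\left(y \right)} = \sqrt{y + \frac{y + y}{-4 + 0}} = \sqrt{y + \frac{2 y}{-4}} = \sqrt{y + 2 y \left(- \frac{1}{4}\right)} = \sqrt{y - \frac{y}{2}} = \sqrt{\frac{y}{2}} = \frac{\sqrt{2} \sqrt{y}}{2}$)
$P{\left(Y{\left(-3,6 \right)} \right)} 7 = \frac{\sqrt{2} \sqrt{-3 + 6 + 2 \left(-3\right)}}{2} \cdot 7 = \frac{\sqrt{2} \sqrt{-3 + 6 - 6}}{2} \cdot 7 = \frac{\sqrt{2} \sqrt{-3}}{2} \cdot 7 = \frac{\sqrt{2} i \sqrt{3}}{2} \cdot 7 = \frac{i \sqrt{6}}{2} \cdot 7 = \frac{7 i \sqrt{6}}{2}$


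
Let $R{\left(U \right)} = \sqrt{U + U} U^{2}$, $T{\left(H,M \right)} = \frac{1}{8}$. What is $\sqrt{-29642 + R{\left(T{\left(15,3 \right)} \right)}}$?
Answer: $\frac{15 i \sqrt{33726}}{16} \approx 172.17 i$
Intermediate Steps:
$T{\left(H,M \right)} = \frac{1}{8}$
$R{\left(U \right)} = \sqrt{2} U^{\frac{5}{2}}$ ($R{\left(U \right)} = \sqrt{2 U} U^{2} = \sqrt{2} \sqrt{U} U^{2} = \sqrt{2} U^{\frac{5}{2}}$)
$\sqrt{-29642 + R{\left(T{\left(15,3 \right)} \right)}} = \sqrt{-29642 + \frac{\sqrt{2}}{128 \sqrt{2}}} = \sqrt{-29642 + \sqrt{2} \frac{\sqrt{2}}{256}} = \sqrt{-29642 + \frac{1}{128}} = \sqrt{- \frac{3794175}{128}} = \frac{15 i \sqrt{33726}}{16}$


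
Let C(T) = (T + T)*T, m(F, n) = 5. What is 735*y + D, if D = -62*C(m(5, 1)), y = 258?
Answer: 186530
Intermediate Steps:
C(T) = 2*T**2 (C(T) = (2*T)*T = 2*T**2)
D = -3100 (D = -124*5**2 = -124*25 = -62*50 = -3100)
735*y + D = 735*258 - 3100 = 189630 - 3100 = 186530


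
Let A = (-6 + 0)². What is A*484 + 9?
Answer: 17433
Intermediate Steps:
A = 36 (A = (-6)² = 36)
A*484 + 9 = 36*484 + 9 = 17424 + 9 = 17433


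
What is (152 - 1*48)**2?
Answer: 10816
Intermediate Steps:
(152 - 1*48)**2 = (152 - 48)**2 = 104**2 = 10816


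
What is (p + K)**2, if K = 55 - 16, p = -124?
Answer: 7225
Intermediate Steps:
K = 39
(p + K)**2 = (-124 + 39)**2 = (-85)**2 = 7225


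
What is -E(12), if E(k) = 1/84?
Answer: -1/84 ≈ -0.011905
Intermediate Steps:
E(k) = 1/84
-E(12) = -1*1/84 = -1/84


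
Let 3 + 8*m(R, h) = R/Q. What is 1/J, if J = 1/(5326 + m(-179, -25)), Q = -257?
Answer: 1368708/257 ≈ 5325.7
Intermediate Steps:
m(R, h) = -3/8 - R/2056 (m(R, h) = -3/8 + (R/(-257))/8 = -3/8 + (R*(-1/257))/8 = -3/8 + (-R/257)/8 = -3/8 - R/2056)
J = 257/1368708 (J = 1/(5326 + (-3/8 - 1/2056*(-179))) = 1/(5326 + (-3/8 + 179/2056)) = 1/(5326 - 74/257) = 1/(1368708/257) = 257/1368708 ≈ 0.00018777)
1/J = 1/(257/1368708) = 1368708/257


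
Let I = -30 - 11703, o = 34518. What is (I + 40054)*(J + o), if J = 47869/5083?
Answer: 4970416583023/5083 ≈ 9.7785e+8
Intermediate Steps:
I = -11733
J = 47869/5083 (J = 47869*(1/5083) = 47869/5083 ≈ 9.4175)
(I + 40054)*(J + o) = (-11733 + 40054)*(47869/5083 + 34518) = 28321*(175502863/5083) = 4970416583023/5083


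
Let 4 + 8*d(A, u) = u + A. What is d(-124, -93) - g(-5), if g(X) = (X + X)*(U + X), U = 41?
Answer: 2659/8 ≈ 332.38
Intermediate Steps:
d(A, u) = -½ + A/8 + u/8 (d(A, u) = -½ + (u + A)/8 = -½ + (A + u)/8 = -½ + (A/8 + u/8) = -½ + A/8 + u/8)
g(X) = 2*X*(41 + X) (g(X) = (X + X)*(41 + X) = (2*X)*(41 + X) = 2*X*(41 + X))
d(-124, -93) - g(-5) = (-½ + (⅛)*(-124) + (⅛)*(-93)) - 2*(-5)*(41 - 5) = (-½ - 31/2 - 93/8) - 2*(-5)*36 = -221/8 - 1*(-360) = -221/8 + 360 = 2659/8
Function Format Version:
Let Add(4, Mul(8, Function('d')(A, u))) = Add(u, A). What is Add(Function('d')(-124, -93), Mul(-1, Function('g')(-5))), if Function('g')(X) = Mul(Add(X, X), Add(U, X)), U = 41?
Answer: Rational(2659, 8) ≈ 332.38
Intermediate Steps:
Function('d')(A, u) = Add(Rational(-1, 2), Mul(Rational(1, 8), A), Mul(Rational(1, 8), u)) (Function('d')(A, u) = Add(Rational(-1, 2), Mul(Rational(1, 8), Add(u, A))) = Add(Rational(-1, 2), Mul(Rational(1, 8), Add(A, u))) = Add(Rational(-1, 2), Add(Mul(Rational(1, 8), A), Mul(Rational(1, 8), u))) = Add(Rational(-1, 2), Mul(Rational(1, 8), A), Mul(Rational(1, 8), u)))
Function('g')(X) = Mul(2, X, Add(41, X)) (Function('g')(X) = Mul(Add(X, X), Add(41, X)) = Mul(Mul(2, X), Add(41, X)) = Mul(2, X, Add(41, X)))
Add(Function('d')(-124, -93), Mul(-1, Function('g')(-5))) = Add(Add(Rational(-1, 2), Mul(Rational(1, 8), -124), Mul(Rational(1, 8), -93)), Mul(-1, Mul(2, -5, Add(41, -5)))) = Add(Add(Rational(-1, 2), Rational(-31, 2), Rational(-93, 8)), Mul(-1, Mul(2, -5, 36))) = Add(Rational(-221, 8), Mul(-1, -360)) = Add(Rational(-221, 8), 360) = Rational(2659, 8)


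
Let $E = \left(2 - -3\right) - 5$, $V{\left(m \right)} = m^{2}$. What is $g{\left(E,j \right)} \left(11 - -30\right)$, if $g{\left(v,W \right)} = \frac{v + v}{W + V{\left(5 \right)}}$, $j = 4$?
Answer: $0$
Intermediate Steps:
$E = 0$ ($E = \left(2 + 3\right) - 5 = 5 - 5 = 0$)
$g{\left(v,W \right)} = \frac{2 v}{25 + W}$ ($g{\left(v,W \right)} = \frac{v + v}{W + 5^{2}} = \frac{2 v}{W + 25} = \frac{2 v}{25 + W}$)
$g{\left(E,j \right)} \left(11 - -30\right) = 2 \cdot 0 \frac{1}{25 + 4} \left(11 - -30\right) = 2 \cdot 0 \cdot \frac{1}{29} \left(11 + 30\right) = 2 \cdot 0 \cdot \frac{1}{29} \cdot 41 = 0 \cdot 41 = 0$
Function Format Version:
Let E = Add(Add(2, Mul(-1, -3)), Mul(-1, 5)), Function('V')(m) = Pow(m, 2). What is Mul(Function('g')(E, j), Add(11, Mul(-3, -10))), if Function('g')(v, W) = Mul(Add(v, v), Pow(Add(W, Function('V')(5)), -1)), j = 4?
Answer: 0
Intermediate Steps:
E = 0 (E = Add(Add(2, 3), -5) = Add(5, -5) = 0)
Function('g')(v, W) = Mul(2, v, Pow(Add(25, W), -1)) (Function('g')(v, W) = Mul(Add(v, v), Pow(Add(W, Pow(5, 2)), -1)) = Mul(Mul(2, v), Pow(Add(W, 25), -1)) = Mul(Mul(2, v), Pow(Add(25, W), -1)) = Mul(2, v, Pow(Add(25, W), -1)))
Mul(Function('g')(E, j), Add(11, Mul(-3, -10))) = Mul(Mul(2, 0, Pow(Add(25, 4), -1)), Add(11, Mul(-3, -10))) = Mul(Mul(2, 0, Pow(29, -1)), Add(11, 30)) = Mul(Mul(2, 0, Rational(1, 29)), 41) = Mul(0, 41) = 0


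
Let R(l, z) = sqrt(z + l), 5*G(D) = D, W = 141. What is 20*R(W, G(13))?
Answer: 4*sqrt(3590) ≈ 239.67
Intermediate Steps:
G(D) = D/5
R(l, z) = sqrt(l + z)
20*R(W, G(13)) = 20*sqrt(141 + (1/5)*13) = 20*sqrt(141 + 13/5) = 20*sqrt(718/5) = 20*(sqrt(3590)/5) = 4*sqrt(3590)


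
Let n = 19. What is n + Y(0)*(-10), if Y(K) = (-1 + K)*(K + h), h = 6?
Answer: 79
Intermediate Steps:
Y(K) = (-1 + K)*(6 + K) (Y(K) = (-1 + K)*(K + 6) = (-1 + K)*(6 + K))
n + Y(0)*(-10) = 19 + (-6 + 0² + 5*0)*(-10) = 19 + (-6 + 0 + 0)*(-10) = 19 - 6*(-10) = 19 + 60 = 79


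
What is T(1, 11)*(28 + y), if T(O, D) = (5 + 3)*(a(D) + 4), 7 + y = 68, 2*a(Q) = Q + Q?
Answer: 10680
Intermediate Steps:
a(Q) = Q (a(Q) = (Q + Q)/2 = (2*Q)/2 = Q)
y = 61 (y = -7 + 68 = 61)
T(O, D) = 32 + 8*D (T(O, D) = (5 + 3)*(D + 4) = 8*(4 + D) = 32 + 8*D)
T(1, 11)*(28 + y) = (32 + 8*11)*(28 + 61) = (32 + 88)*89 = 120*89 = 10680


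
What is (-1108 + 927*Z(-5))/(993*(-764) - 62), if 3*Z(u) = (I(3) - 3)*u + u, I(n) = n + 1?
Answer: 2099/379357 ≈ 0.0055330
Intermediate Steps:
I(n) = 1 + n
Z(u) = 2*u/3 (Z(u) = (((1 + 3) - 3)*u + u)/3 = ((4 - 3)*u + u)/3 = (1*u + u)/3 = (u + u)/3 = (2*u)/3 = 2*u/3)
(-1108 + 927*Z(-5))/(993*(-764) - 62) = (-1108 + 927*((2/3)*(-5)))/(993*(-764) - 62) = (-1108 + 927*(-10/3))/(-758652 - 62) = (-1108 - 3090)/(-758714) = -4198*(-1/758714) = 2099/379357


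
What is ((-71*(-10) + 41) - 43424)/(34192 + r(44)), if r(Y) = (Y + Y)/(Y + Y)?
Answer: -42673/34193 ≈ -1.2480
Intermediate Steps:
r(Y) = 1 (r(Y) = (2*Y)/((2*Y)) = (2*Y)*(1/(2*Y)) = 1)
((-71*(-10) + 41) - 43424)/(34192 + r(44)) = ((-71*(-10) + 41) - 43424)/(34192 + 1) = ((710 + 41) - 43424)/34193 = (751 - 43424)*(1/34193) = -42673*1/34193 = -42673/34193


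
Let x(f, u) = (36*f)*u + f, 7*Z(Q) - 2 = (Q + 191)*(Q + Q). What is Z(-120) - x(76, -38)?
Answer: 101458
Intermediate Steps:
Z(Q) = 2/7 + 2*Q*(191 + Q)/7 (Z(Q) = 2/7 + ((Q + 191)*(Q + Q))/7 = 2/7 + ((191 + Q)*(2*Q))/7 = 2/7 + (2*Q*(191 + Q))/7 = 2/7 + 2*Q*(191 + Q)/7)
x(f, u) = f + 36*f*u (x(f, u) = 36*f*u + f = f + 36*f*u)
Z(-120) - x(76, -38) = (2/7 + (2/7)*(-120)² + (382/7)*(-120)) - 76*(1 + 36*(-38)) = (2/7 + (2/7)*14400 - 45840/7) - 76*(1 - 1368) = (2/7 + 28800/7 - 45840/7) - 76*(-1367) = -2434 - 1*(-103892) = -2434 + 103892 = 101458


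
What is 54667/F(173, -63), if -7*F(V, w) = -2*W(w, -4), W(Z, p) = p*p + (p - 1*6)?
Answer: 382669/12 ≈ 31889.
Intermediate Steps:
W(Z, p) = -6 + p + p**2 (W(Z, p) = p**2 + (p - 6) = p**2 + (-6 + p) = -6 + p + p**2)
F(V, w) = 12/7 (F(V, w) = -(-2)*(-6 - 4 + (-4)**2)/7 = -(-2)*(-6 - 4 + 16)/7 = -(-2)*6/7 = -1/7*(-12) = 12/7)
54667/F(173, -63) = 54667/(12/7) = 54667*(7/12) = 382669/12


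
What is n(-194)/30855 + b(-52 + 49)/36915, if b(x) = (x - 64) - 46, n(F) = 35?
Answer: -146306/75934155 ≈ -0.0019267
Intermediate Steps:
b(x) = -110 + x (b(x) = (-64 + x) - 46 = -110 + x)
n(-194)/30855 + b(-52 + 49)/36915 = 35/30855 + (-110 + (-52 + 49))/36915 = 35*(1/30855) + (-110 - 3)*(1/36915) = 7/6171 - 113*1/36915 = 7/6171 - 113/36915 = -146306/75934155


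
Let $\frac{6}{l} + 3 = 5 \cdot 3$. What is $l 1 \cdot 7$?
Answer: $\frac{7}{2} \approx 3.5$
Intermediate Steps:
$l = \frac{1}{2}$ ($l = \frac{6}{-3 + 5 \cdot 3} = \frac{6}{-3 + 15} = \frac{6}{12} = 6 \cdot \frac{1}{12} = \frac{1}{2} \approx 0.5$)
$l 1 \cdot 7 = \frac{1}{2} \cdot 1 \cdot 7 = \frac{1}{2} \cdot 7 = \frac{7}{2}$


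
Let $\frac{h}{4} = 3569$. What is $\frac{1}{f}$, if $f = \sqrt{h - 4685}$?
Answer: $\frac{\sqrt{9591}}{9591} \approx 0.010211$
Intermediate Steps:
$h = 14276$ ($h = 4 \cdot 3569 = 14276$)
$f = \sqrt{9591}$ ($f = \sqrt{14276 - 4685} = \sqrt{9591} \approx 97.934$)
$\frac{1}{f} = \frac{1}{\sqrt{9591}} = \frac{\sqrt{9591}}{9591}$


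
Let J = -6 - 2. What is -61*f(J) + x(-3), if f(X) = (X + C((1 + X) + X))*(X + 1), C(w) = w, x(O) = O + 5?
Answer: -9819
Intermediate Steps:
x(O) = 5 + O
J = -8
f(X) = (1 + X)*(1 + 3*X) (f(X) = (X + ((1 + X) + X))*(X + 1) = (X + (1 + 2*X))*(1 + X) = (1 + 3*X)*(1 + X) = (1 + X)*(1 + 3*X))
-61*f(J) + x(-3) = -61*(1 + 3*(-8)**2 + 4*(-8)) + (5 - 3) = -61*(1 + 3*64 - 32) + 2 = -61*(1 + 192 - 32) + 2 = -61*161 + 2 = -9821 + 2 = -9819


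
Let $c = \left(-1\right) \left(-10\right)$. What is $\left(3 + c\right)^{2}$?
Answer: $169$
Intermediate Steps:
$c = 10$
$\left(3 + c\right)^{2} = \left(3 + 10\right)^{2} = 13^{2} = 169$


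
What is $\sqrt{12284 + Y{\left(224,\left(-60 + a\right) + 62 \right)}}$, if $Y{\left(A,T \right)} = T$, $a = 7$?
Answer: $\sqrt{12293} \approx 110.87$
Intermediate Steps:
$\sqrt{12284 + Y{\left(224,\left(-60 + a\right) + 62 \right)}} = \sqrt{12284 + \left(\left(-60 + 7\right) + 62\right)} = \sqrt{12284 + \left(-53 + 62\right)} = \sqrt{12284 + 9} = \sqrt{12293}$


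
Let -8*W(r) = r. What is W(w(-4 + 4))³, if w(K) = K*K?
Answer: 0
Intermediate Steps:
w(K) = K²
W(r) = -r/8
W(w(-4 + 4))³ = (-(-4 + 4)²/8)³ = (-⅛*0²)³ = (-⅛*0)³ = 0³ = 0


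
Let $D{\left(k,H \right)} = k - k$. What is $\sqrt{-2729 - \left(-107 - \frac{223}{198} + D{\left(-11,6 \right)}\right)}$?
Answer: $\frac{i \sqrt{11416526}}{66} \approx 51.194 i$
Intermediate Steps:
$D{\left(k,H \right)} = 0$
$\sqrt{-2729 - \left(-107 - \frac{223}{198} + D{\left(-11,6 \right)}\right)} = \sqrt{-2729 + \left(\frac{1338}{1188} - \left(0 - 107\right)\right)} = \sqrt{-2729 + \left(1338 \cdot \frac{1}{1188} - -107\right)} = \sqrt{-2729 + \left(\frac{223}{198} + 107\right)} = \sqrt{-2729 + \frac{21409}{198}} = \sqrt{- \frac{518933}{198}} = \frac{i \sqrt{11416526}}{66}$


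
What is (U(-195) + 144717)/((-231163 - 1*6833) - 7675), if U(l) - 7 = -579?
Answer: -144145/245671 ≈ -0.58674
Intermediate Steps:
U(l) = -572 (U(l) = 7 - 579 = -572)
(U(-195) + 144717)/((-231163 - 1*6833) - 7675) = (-572 + 144717)/((-231163 - 1*6833) - 7675) = 144145/((-231163 - 6833) - 7675) = 144145/(-237996 - 7675) = 144145/(-245671) = 144145*(-1/245671) = -144145/245671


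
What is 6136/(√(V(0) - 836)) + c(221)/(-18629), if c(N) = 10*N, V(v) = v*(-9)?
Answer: -170/1433 - 3068*I*√209/209 ≈ -0.11863 - 212.22*I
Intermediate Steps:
V(v) = -9*v
6136/(√(V(0) - 836)) + c(221)/(-18629) = 6136/(√(-9*0 - 836)) + (10*221)/(-18629) = 6136/(√(0 - 836)) + 2210*(-1/18629) = 6136/(√(-836)) - 170/1433 = 6136/((2*I*√209)) - 170/1433 = 6136*(-I*√209/418) - 170/1433 = -3068*I*√209/209 - 170/1433 = -170/1433 - 3068*I*√209/209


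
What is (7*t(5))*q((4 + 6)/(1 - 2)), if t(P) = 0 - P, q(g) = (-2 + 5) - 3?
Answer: 0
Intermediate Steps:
q(g) = 0 (q(g) = 3 - 3 = 0)
t(P) = -P
(7*t(5))*q((4 + 6)/(1 - 2)) = (7*(-1*5))*0 = (7*(-5))*0 = -35*0 = 0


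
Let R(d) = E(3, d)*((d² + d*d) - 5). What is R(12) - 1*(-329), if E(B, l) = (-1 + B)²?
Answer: 1461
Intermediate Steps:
R(d) = -20 + 8*d² (R(d) = (-1 + 3)²*((d² + d*d) - 5) = 2²*((d² + d²) - 5) = 4*(2*d² - 5) = 4*(-5 + 2*d²) = -20 + 8*d²)
R(12) - 1*(-329) = (-20 + 8*12²) - 1*(-329) = (-20 + 8*144) + 329 = (-20 + 1152) + 329 = 1132 + 329 = 1461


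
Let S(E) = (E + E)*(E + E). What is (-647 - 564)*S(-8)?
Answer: -310016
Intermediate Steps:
S(E) = 4*E² (S(E) = (2*E)*(2*E) = 4*E²)
(-647 - 564)*S(-8) = (-647 - 564)*(4*(-8)²) = -4844*64 = -1211*256 = -310016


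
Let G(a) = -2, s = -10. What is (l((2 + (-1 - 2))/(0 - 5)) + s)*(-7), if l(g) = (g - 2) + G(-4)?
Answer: 483/5 ≈ 96.600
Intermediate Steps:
l(g) = -4 + g (l(g) = (g - 2) - 2 = (-2 + g) - 2 = -4 + g)
(l((2 + (-1 - 2))/(0 - 5)) + s)*(-7) = ((-4 + (2 + (-1 - 2))/(0 - 5)) - 10)*(-7) = ((-4 + (2 - 3)/(-5)) - 10)*(-7) = ((-4 - 1*(-⅕)) - 10)*(-7) = ((-4 + ⅕) - 10)*(-7) = (-19/5 - 10)*(-7) = -69/5*(-7) = 483/5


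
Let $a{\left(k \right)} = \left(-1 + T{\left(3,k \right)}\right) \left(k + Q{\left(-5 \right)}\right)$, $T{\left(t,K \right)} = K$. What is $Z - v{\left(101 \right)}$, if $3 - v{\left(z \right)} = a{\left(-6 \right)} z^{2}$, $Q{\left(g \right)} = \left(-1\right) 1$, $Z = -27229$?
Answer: $472617$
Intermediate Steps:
$Q{\left(g \right)} = -1$
$a{\left(k \right)} = \left(-1 + k\right)^{2}$ ($a{\left(k \right)} = \left(-1 + k\right) \left(k - 1\right) = \left(-1 + k\right) \left(-1 + k\right) = \left(-1 + k\right)^{2}$)
$v{\left(z \right)} = 3 - 49 z^{2}$ ($v{\left(z \right)} = 3 - \left(1 + \left(-6\right)^{2} - -12\right) z^{2} = 3 - \left(1 + 36 + 12\right) z^{2} = 3 - 49 z^{2}$)
$Z - v{\left(101 \right)} = -27229 - \left(3 - 49 \cdot 101^{2}\right) = -27229 - \left(3 - 499849\right) = -27229 - -499846 = -27229 + 499846 = 472617$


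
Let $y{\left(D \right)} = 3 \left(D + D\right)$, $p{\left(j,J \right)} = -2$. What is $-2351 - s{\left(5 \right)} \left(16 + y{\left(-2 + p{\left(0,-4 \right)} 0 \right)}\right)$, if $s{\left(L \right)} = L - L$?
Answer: $-2351$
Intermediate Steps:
$s{\left(L \right)} = 0$
$y{\left(D \right)} = 6 D$ ($y{\left(D \right)} = 3 \cdot 2 D = 6 D$)
$-2351 - s{\left(5 \right)} \left(16 + y{\left(-2 + p{\left(0,-4 \right)} 0 \right)}\right) = -2351 - 0 \left(16 + 6 \left(-2 - 0\right)\right) = -2351 - 0 \left(16 + 6 \left(-2 + 0\right)\right) = -2351 - 0 \left(16 + 6 \left(-2\right)\right) = -2351 - 0 \left(16 - 12\right) = -2351 - 0 \cdot 4 = -2351 - 0 = -2351 + 0 = -2351$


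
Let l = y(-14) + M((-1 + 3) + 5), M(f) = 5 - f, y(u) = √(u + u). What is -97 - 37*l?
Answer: -23 - 74*I*√7 ≈ -23.0 - 195.79*I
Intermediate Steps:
y(u) = √2*√u (y(u) = √(2*u) = √2*√u)
l = -2 + 2*I*√7 (l = √2*√(-14) + (5 - ((-1 + 3) + 5)) = √2*(I*√14) + (5 - (2 + 5)) = 2*I*√7 + (5 - 1*7) = 2*I*√7 + (5 - 7) = 2*I*√7 - 2 = -2 + 2*I*√7 ≈ -2.0 + 5.2915*I)
-97 - 37*l = -97 - 37*(-2 + 2*I*√7) = -97 + (74 - 74*I*√7) = -23 - 74*I*√7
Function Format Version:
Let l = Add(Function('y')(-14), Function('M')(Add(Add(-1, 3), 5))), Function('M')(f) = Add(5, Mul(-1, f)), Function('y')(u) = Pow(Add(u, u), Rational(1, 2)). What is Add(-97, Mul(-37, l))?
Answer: Add(-23, Mul(-74, I, Pow(7, Rational(1, 2)))) ≈ Add(-23.000, Mul(-195.79, I))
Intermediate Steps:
Function('y')(u) = Mul(Pow(2, Rational(1, 2)), Pow(u, Rational(1, 2))) (Function('y')(u) = Pow(Mul(2, u), Rational(1, 2)) = Mul(Pow(2, Rational(1, 2)), Pow(u, Rational(1, 2))))
l = Add(-2, Mul(2, I, Pow(7, Rational(1, 2)))) (l = Add(Mul(Pow(2, Rational(1, 2)), Pow(-14, Rational(1, 2))), Add(5, Mul(-1, Add(Add(-1, 3), 5)))) = Add(Mul(Pow(2, Rational(1, 2)), Mul(I, Pow(14, Rational(1, 2)))), Add(5, Mul(-1, Add(2, 5)))) = Add(Mul(2, I, Pow(7, Rational(1, 2))), Add(5, Mul(-1, 7))) = Add(Mul(2, I, Pow(7, Rational(1, 2))), Add(5, -7)) = Add(Mul(2, I, Pow(7, Rational(1, 2))), -2) = Add(-2, Mul(2, I, Pow(7, Rational(1, 2)))) ≈ Add(-2.0000, Mul(5.2915, I)))
Add(-97, Mul(-37, l)) = Add(-97, Mul(-37, Add(-2, Mul(2, I, Pow(7, Rational(1, 2)))))) = Add(-97, Add(74, Mul(-74, I, Pow(7, Rational(1, 2))))) = Add(-23, Mul(-74, I, Pow(7, Rational(1, 2))))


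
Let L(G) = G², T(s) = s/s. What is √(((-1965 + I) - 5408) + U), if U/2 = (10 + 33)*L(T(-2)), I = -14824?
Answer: I*√22111 ≈ 148.7*I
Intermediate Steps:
T(s) = 1
U = 86 (U = 2*((10 + 33)*1²) = 2*(43*1) = 2*43 = 86)
√(((-1965 + I) - 5408) + U) = √(((-1965 - 14824) - 5408) + 86) = √((-16789 - 5408) + 86) = √(-22197 + 86) = √(-22111) = I*√22111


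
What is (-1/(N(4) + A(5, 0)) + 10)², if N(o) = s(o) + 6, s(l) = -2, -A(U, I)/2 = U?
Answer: 3721/36 ≈ 103.36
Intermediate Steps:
A(U, I) = -2*U
N(o) = 4 (N(o) = -2 + 6 = 4)
(-1/(N(4) + A(5, 0)) + 10)² = (-1/(4 - 2*5) + 10)² = (-1/(4 - 10) + 10)² = (-1/(-6) + 10)² = (-1*(-⅙) + 10)² = (⅙ + 10)² = (61/6)² = 3721/36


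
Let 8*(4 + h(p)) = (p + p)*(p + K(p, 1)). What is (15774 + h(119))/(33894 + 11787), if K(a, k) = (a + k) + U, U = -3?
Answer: 7597/15227 ≈ 0.49892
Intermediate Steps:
K(a, k) = -3 + a + k (K(a, k) = (a + k) - 3 = -3 + a + k)
h(p) = -4 + p*(-2 + 2*p)/4 (h(p) = -4 + ((p + p)*(p + (-3 + p + 1)))/8 = -4 + ((2*p)*(p + (-2 + p)))/8 = -4 + ((2*p)*(-2 + 2*p))/8 = -4 + (2*p*(-2 + 2*p))/8 = -4 + p*(-2 + 2*p)/4)
(15774 + h(119))/(33894 + 11787) = (15774 + (-4 + (1/2)*119**2 - 1/2*119))/(33894 + 11787) = (15774 + (-4 + (1/2)*14161 - 119/2))/45681 = (15774 + (-4 + 14161/2 - 119/2))*(1/45681) = (15774 + 7017)*(1/45681) = 22791*(1/45681) = 7597/15227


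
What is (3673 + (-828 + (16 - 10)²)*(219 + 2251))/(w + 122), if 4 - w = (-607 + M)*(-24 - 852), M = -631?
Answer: 1952567/1084362 ≈ 1.8007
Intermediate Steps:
w = -1084484 (w = 4 - (-607 - 631)*(-24 - 852) = 4 - (-1238)*(-876) = 4 - 1*1084488 = 4 - 1084488 = -1084484)
(3673 + (-828 + (16 - 10)²)*(219 + 2251))/(w + 122) = (3673 + (-828 + (16 - 10)²)*(219 + 2251))/(-1084484 + 122) = (3673 + (-828 + 6²)*2470)/(-1084362) = (3673 + (-828 + 36)*2470)*(-1/1084362) = (3673 - 792*2470)*(-1/1084362) = (3673 - 1956240)*(-1/1084362) = -1952567*(-1/1084362) = 1952567/1084362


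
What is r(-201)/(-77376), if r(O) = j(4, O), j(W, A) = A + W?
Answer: 197/77376 ≈ 0.0025460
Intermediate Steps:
r(O) = 4 + O (r(O) = O + 4 = 4 + O)
r(-201)/(-77376) = (4 - 201)/(-77376) = -197*(-1/77376) = 197/77376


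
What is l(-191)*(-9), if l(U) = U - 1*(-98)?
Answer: 837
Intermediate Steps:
l(U) = 98 + U (l(U) = U + 98 = 98 + U)
l(-191)*(-9) = (98 - 191)*(-9) = -93*(-9) = 837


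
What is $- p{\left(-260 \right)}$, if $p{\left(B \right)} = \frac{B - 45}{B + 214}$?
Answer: $- \frac{305}{46} \approx -6.6304$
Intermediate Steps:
$p{\left(B \right)} = \frac{-45 + B}{214 + B}$ ($p{\left(B \right)} = \frac{B - 45}{214 + B} = \frac{-45 + B}{214 + B}$)
$- p{\left(-260 \right)} = - \frac{-45 - 260}{214 - 260} = - \frac{-305}{-46} = - \frac{\left(-1\right) \left(-305\right)}{46} = \left(-1\right) \frac{305}{46} = - \frac{305}{46}$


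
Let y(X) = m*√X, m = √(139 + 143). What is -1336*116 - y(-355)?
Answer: -154976 - I*√100110 ≈ -1.5498e+5 - 316.4*I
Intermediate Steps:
m = √282 ≈ 16.793
y(X) = √282*√X
-1336*116 - y(-355) = -1336*116 - √282*√(-355) = -154976 - √282*I*√355 = -154976 - I*√100110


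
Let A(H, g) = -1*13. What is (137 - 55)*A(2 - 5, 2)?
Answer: -1066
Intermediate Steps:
A(H, g) = -13
(137 - 55)*A(2 - 5, 2) = (137 - 55)*(-13) = 82*(-13) = -1066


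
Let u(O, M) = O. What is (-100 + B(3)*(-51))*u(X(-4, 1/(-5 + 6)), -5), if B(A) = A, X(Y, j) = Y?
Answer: 1012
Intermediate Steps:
(-100 + B(3)*(-51))*u(X(-4, 1/(-5 + 6)), -5) = (-100 + 3*(-51))*(-4) = (-100 - 153)*(-4) = -253*(-4) = 1012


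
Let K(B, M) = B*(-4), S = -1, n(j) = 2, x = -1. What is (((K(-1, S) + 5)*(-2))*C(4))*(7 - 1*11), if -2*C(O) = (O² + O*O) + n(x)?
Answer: -1224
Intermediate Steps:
K(B, M) = -4*B
C(O) = -1 - O² (C(O) = -((O² + O*O) + 2)/2 = -((O² + O²) + 2)/2 = -(2*O² + 2)/2 = -(2 + 2*O²)/2 = -1 - O²)
(((K(-1, S) + 5)*(-2))*C(4))*(7 - 1*11) = (((-4*(-1) + 5)*(-2))*(-1 - 1*4²))*(7 - 1*11) = (((4 + 5)*(-2))*(-1 - 1*16))*(7 - 11) = ((9*(-2))*(-1 - 16))*(-4) = -18*(-17)*(-4) = 306*(-4) = -1224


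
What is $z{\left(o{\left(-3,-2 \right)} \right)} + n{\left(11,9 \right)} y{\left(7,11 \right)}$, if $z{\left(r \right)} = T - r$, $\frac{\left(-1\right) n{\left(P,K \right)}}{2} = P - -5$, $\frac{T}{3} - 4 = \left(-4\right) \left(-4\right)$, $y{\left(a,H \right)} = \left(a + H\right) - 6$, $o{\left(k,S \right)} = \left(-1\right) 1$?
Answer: $-323$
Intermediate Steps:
$o{\left(k,S \right)} = -1$
$y{\left(a,H \right)} = -6 + H + a$ ($y{\left(a,H \right)} = \left(H + a\right) - 6 = -6 + H + a$)
$T = 60$ ($T = 12 + 3 \left(\left(-4\right) \left(-4\right)\right) = 12 + 3 \cdot 16 = 12 + 48 = 60$)
$n{\left(P,K \right)} = -10 - 2 P$ ($n{\left(P,K \right)} = - 2 \left(P - -5\right) = - 2 \left(P + 5\right) = - 2 \left(5 + P\right) = -10 - 2 P$)
$z{\left(r \right)} = 60 - r$
$z{\left(o{\left(-3,-2 \right)} \right)} + n{\left(11,9 \right)} y{\left(7,11 \right)} = \left(60 - -1\right) + \left(-10 - 22\right) \left(-6 + 11 + 7\right) = \left(60 + 1\right) + \left(-10 - 22\right) 12 = 61 - 384 = -323$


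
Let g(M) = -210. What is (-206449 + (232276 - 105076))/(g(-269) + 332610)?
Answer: -79249/332400 ≈ -0.23841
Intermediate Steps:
(-206449 + (232276 - 105076))/(g(-269) + 332610) = (-206449 + (232276 - 105076))/(-210 + 332610) = (-206449 + 127200)/332400 = -79249*1/332400 = -79249/332400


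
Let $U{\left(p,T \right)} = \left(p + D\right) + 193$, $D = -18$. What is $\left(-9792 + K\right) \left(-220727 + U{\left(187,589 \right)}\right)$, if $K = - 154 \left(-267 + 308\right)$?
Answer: $3549198690$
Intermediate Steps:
$U{\left(p,T \right)} = 175 + p$ ($U{\left(p,T \right)} = \left(p - 18\right) + 193 = \left(-18 + p\right) + 193 = 175 + p$)
$K = -6314$ ($K = \left(-154\right) 41 = -6314$)
$\left(-9792 + K\right) \left(-220727 + U{\left(187,589 \right)}\right) = \left(-9792 - 6314\right) \left(-220727 + \left(175 + 187\right)\right) = - 16106 \left(-220727 + 362\right) = \left(-16106\right) \left(-220365\right) = 3549198690$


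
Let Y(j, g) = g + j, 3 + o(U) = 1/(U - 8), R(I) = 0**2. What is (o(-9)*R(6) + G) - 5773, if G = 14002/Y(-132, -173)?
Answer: -1774767/305 ≈ -5818.9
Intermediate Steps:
R(I) = 0
o(U) = -3 + 1/(-8 + U) (o(U) = -3 + 1/(U - 8) = -3 + 1/(-8 + U))
G = -14002/305 (G = 14002/(-173 - 132) = 14002/(-305) = 14002*(-1/305) = -14002/305 ≈ -45.908)
(o(-9)*R(6) + G) - 5773 = (((25 - 3*(-9))/(-8 - 9))*0 - 14002/305) - 5773 = (((25 + 27)/(-17))*0 - 14002/305) - 5773 = (-1/17*52*0 - 14002/305) - 5773 = (-52/17*0 - 14002/305) - 5773 = (0 - 14002/305) - 5773 = -14002/305 - 5773 = -1774767/305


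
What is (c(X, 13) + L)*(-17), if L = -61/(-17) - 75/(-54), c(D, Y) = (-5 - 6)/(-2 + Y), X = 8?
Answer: -1217/18 ≈ -67.611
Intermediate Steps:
c(D, Y) = -11/(-2 + Y)
L = 1523/306 (L = -61*(-1/17) - 75*(-1/54) = 61/17 + 25/18 = 1523/306 ≈ 4.9771)
(c(X, 13) + L)*(-17) = (-11/(-2 + 13) + 1523/306)*(-17) = (-11/11 + 1523/306)*(-17) = (-11*1/11 + 1523/306)*(-17) = (-1 + 1523/306)*(-17) = (1217/306)*(-17) = -1217/18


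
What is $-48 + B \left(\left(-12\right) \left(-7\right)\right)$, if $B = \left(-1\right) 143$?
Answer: $-12060$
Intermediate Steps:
$B = -143$
$-48 + B \left(\left(-12\right) \left(-7\right)\right) = -48 - 143 \left(\left(-12\right) \left(-7\right)\right) = -48 - 12012 = -12060$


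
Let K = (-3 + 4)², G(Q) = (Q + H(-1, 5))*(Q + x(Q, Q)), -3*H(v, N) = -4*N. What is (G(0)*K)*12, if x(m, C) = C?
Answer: 0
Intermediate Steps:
H(v, N) = 4*N/3 (H(v, N) = -(-4)*N/3 = 4*N/3)
G(Q) = 2*Q*(20/3 + Q) (G(Q) = (Q + (4/3)*5)*(Q + Q) = (Q + 20/3)*(2*Q) = (20/3 + Q)*(2*Q) = 2*Q*(20/3 + Q))
K = 1 (K = 1² = 1)
(G(0)*K)*12 = (((⅔)*0*(20 + 3*0))*1)*12 = (((⅔)*0*(20 + 0))*1)*12 = (((⅔)*0*20)*1)*12 = (0*1)*12 = 0*12 = 0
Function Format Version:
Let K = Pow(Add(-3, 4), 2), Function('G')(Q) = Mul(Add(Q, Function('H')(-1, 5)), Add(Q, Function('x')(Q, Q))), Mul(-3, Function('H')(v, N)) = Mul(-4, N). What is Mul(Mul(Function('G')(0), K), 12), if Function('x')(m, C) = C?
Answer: 0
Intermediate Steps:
Function('H')(v, N) = Mul(Rational(4, 3), N) (Function('H')(v, N) = Mul(Rational(-1, 3), Mul(-4, N)) = Mul(Rational(4, 3), N))
Function('G')(Q) = Mul(2, Q, Add(Rational(20, 3), Q)) (Function('G')(Q) = Mul(Add(Q, Mul(Rational(4, 3), 5)), Add(Q, Q)) = Mul(Add(Q, Rational(20, 3)), Mul(2, Q)) = Mul(Add(Rational(20, 3), Q), Mul(2, Q)) = Mul(2, Q, Add(Rational(20, 3), Q)))
K = 1 (K = Pow(1, 2) = 1)
Mul(Mul(Function('G')(0), K), 12) = Mul(Mul(Mul(Rational(2, 3), 0, Add(20, Mul(3, 0))), 1), 12) = Mul(Mul(Mul(Rational(2, 3), 0, Add(20, 0)), 1), 12) = Mul(Mul(Mul(Rational(2, 3), 0, 20), 1), 12) = Mul(Mul(0, 1), 12) = Mul(0, 12) = 0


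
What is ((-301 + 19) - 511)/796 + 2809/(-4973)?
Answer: -6179553/3958508 ≈ -1.5611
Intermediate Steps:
((-301 + 19) - 511)/796 + 2809/(-4973) = (-282 - 511)*(1/796) + 2809*(-1/4973) = -793*1/796 - 2809/4973 = -793/796 - 2809/4973 = -6179553/3958508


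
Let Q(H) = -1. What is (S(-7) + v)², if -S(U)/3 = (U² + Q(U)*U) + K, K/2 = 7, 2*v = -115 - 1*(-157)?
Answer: 35721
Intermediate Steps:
v = 21 (v = (-115 - 1*(-157))/2 = (-115 + 157)/2 = (½)*42 = 21)
K = 14 (K = 2*7 = 14)
S(U) = -42 - 3*U² + 3*U (S(U) = -3*((U² - U) + 14) = -3*(14 + U² - U) = -42 - 3*U² + 3*U)
(S(-7) + v)² = ((-42 - 3*(-7)² + 3*(-7)) + 21)² = ((-42 - 3*49 - 21) + 21)² = ((-42 - 147 - 21) + 21)² = (-210 + 21)² = (-189)² = 35721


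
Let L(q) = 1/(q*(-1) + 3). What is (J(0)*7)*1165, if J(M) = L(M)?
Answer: 8155/3 ≈ 2718.3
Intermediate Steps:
L(q) = 1/(3 - q) (L(q) = 1/(-q + 3) = 1/(3 - q))
J(M) = -1/(-3 + M)
(J(0)*7)*1165 = (-1/(-3 + 0)*7)*1165 = (-1/(-3)*7)*1165 = (-1*(-⅓)*7)*1165 = ((⅓)*7)*1165 = (7/3)*1165 = 8155/3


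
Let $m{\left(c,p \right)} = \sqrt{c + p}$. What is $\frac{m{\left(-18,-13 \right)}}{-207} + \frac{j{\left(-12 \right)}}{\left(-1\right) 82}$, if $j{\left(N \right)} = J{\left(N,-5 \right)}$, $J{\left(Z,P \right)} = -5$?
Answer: $\frac{5}{82} - \frac{i \sqrt{31}}{207} \approx 0.060976 - 0.026897 i$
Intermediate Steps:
$j{\left(N \right)} = -5$
$\frac{m{\left(-18,-13 \right)}}{-207} + \frac{j{\left(-12 \right)}}{\left(-1\right) 82} = \frac{\sqrt{-18 - 13}}{-207} - \frac{5}{\left(-1\right) 82} = \sqrt{-31} \left(- \frac{1}{207}\right) - \frac{5}{-82} = i \sqrt{31} \left(- \frac{1}{207}\right) - - \frac{5}{82} = - \frac{i \sqrt{31}}{207} + \frac{5}{82} = \frac{5}{82} - \frac{i \sqrt{31}}{207}$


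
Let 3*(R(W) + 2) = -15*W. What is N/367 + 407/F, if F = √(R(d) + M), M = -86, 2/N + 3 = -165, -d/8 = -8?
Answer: -1/30828 - 407*I*√102/204 ≈ -3.2438e-5 - 20.15*I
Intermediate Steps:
d = 64 (d = -8*(-8) = 64)
R(W) = -2 - 5*W (R(W) = -2 + (-15*W)/3 = -2 - 5*W)
N = -1/84 (N = 2/(-3 - 165) = 2/(-168) = 2*(-1/168) = -1/84 ≈ -0.011905)
F = 2*I*√102 (F = √((-2 - 5*64) - 86) = √((-2 - 320) - 86) = √(-322 - 86) = √(-408) = 2*I*√102 ≈ 20.199*I)
N/367 + 407/F = -1/84/367 + 407/((2*I*√102)) = -1/84*1/367 + 407*(-I*√102/204) = -1/30828 - 407*I*√102/204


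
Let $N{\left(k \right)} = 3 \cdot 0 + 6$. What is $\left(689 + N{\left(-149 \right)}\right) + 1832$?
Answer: $2527$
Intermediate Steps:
$N{\left(k \right)} = 6$ ($N{\left(k \right)} = 0 + 6 = 6$)
$\left(689 + N{\left(-149 \right)}\right) + 1832 = \left(689 + 6\right) + 1832 = 695 + 1832 = 2527$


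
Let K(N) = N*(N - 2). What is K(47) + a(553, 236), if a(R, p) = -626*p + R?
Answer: -145068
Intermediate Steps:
a(R, p) = R - 626*p
K(N) = N*(-2 + N)
K(47) + a(553, 236) = 47*(-2 + 47) + (553 - 626*236) = 47*45 + (553 - 147736) = 2115 - 147183 = -145068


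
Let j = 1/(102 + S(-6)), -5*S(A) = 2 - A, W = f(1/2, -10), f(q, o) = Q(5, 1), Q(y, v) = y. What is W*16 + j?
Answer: 40165/502 ≈ 80.010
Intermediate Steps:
f(q, o) = 5
W = 5
S(A) = -2/5 + A/5 (S(A) = -(2 - A)/5 = -2/5 + A/5)
j = 5/502 (j = 1/(102 + (-2/5 + (1/5)*(-6))) = 1/(102 + (-2/5 - 6/5)) = 1/(102 - 8/5) = 1/(502/5) = 5/502 ≈ 0.0099602)
W*16 + j = 5*16 + 5/502 = 80 + 5/502 = 40165/502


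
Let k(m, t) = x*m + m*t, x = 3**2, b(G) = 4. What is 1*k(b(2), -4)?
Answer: 20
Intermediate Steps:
x = 9
k(m, t) = 9*m + m*t
1*k(b(2), -4) = 1*(4*(9 - 4)) = 1*(4*5) = 1*20 = 20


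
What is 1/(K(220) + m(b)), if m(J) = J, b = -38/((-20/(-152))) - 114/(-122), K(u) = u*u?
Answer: 305/14674201 ≈ 2.0785e-5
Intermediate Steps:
K(u) = u²
b = -87799/305 (b = -38/((-20*(-1/152))) - 114*(-1/122) = -38/5/38 + 57/61 = -38*38/5 + 57/61 = -1444/5 + 57/61 = -87799/305 ≈ -287.87)
1/(K(220) + m(b)) = 1/(220² - 87799/305) = 1/(48400 - 87799/305) = 1/(14674201/305) = 305/14674201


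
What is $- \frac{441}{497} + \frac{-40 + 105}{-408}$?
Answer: $- \frac{30319}{28968} \approx -1.0466$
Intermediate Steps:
$- \frac{441}{497} + \frac{-40 + 105}{-408} = \left(-441\right) \frac{1}{497} + 65 \left(- \frac{1}{408}\right) = - \frac{63}{71} - \frac{65}{408} = - \frac{30319}{28968}$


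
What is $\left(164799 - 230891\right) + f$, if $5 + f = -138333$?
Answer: $-204430$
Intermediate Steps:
$f = -138338$ ($f = -5 - 138333 = -138338$)
$\left(164799 - 230891\right) + f = \left(164799 - 230891\right) - 138338 = -66092 - 138338 = -204430$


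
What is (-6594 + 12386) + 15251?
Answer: 21043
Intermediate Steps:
(-6594 + 12386) + 15251 = 5792 + 15251 = 21043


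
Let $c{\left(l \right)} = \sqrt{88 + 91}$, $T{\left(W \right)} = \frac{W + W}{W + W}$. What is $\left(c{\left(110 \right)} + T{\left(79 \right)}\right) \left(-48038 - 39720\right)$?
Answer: $-87758 - 87758 \sqrt{179} \approx -1.2619 \cdot 10^{6}$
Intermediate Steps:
$T{\left(W \right)} = 1$ ($T{\left(W \right)} = \frac{2 W}{2 W} = 2 W \frac{1}{2 W} = 1$)
$c{\left(l \right)} = \sqrt{179}$
$\left(c{\left(110 \right)} + T{\left(79 \right)}\right) \left(-48038 - 39720\right) = \left(\sqrt{179} + 1\right) \left(-48038 - 39720\right) = \left(1 + \sqrt{179}\right) \left(-87758\right) = -87758 - 87758 \sqrt{179}$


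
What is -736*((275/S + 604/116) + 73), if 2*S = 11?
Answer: -2736448/29 ≈ -94360.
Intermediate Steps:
S = 11/2 (S = (1/2)*11 = 11/2 ≈ 5.5000)
-736*((275/S + 604/116) + 73) = -736*((275/(11/2) + 604/116) + 73) = -736*((275*(2/11) + 604*(1/116)) + 73) = -736*((50 + 151/29) + 73) = -736*(1601/29 + 73) = -736*3718/29 = -2736448/29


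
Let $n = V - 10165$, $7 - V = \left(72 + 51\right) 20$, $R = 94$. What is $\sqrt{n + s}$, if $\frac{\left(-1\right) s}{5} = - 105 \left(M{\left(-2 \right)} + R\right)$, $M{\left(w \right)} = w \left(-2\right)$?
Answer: $4 \sqrt{2427} \approx 197.06$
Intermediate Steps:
$M{\left(w \right)} = - 2 w$
$V = -2453$ ($V = 7 - \left(72 + 51\right) 20 = 7 - 123 \cdot 20 = 7 - 2460 = -2453$)
$s = 51450$ ($s = - 5 \left(- 105 \left(\left(-2\right) \left(-2\right) + 94\right)\right) = - 5 \left(- 105 \left(4 + 94\right)\right) = - 5 \left(\left(-105\right) 98\right) = \left(-5\right) \left(-10290\right) = 51450$)
$n = -12618$ ($n = -2453 - 10165 = -12618$)
$\sqrt{n + s} = \sqrt{-12618 + 51450} = \sqrt{38832} = 4 \sqrt{2427}$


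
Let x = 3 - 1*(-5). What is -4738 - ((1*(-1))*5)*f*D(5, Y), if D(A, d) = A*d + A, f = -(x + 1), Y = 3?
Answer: -5638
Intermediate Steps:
x = 8 (x = 3 + 5 = 8)
f = -9 (f = -(8 + 1) = -1*9 = -9)
D(A, d) = A + A*d
-4738 - ((1*(-1))*5)*f*D(5, Y) = -4738 - ((1*(-1))*5)*(-9)*5*(1 + 3) = -4738 - -1*5*(-9)*5*4 = -4738 - (-5*(-9))*20 = -4738 - 45*20 = -4738 - 1*900 = -4738 - 900 = -5638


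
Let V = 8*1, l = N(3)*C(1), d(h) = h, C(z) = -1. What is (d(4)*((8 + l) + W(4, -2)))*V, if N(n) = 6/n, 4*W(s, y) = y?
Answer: 176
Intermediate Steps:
W(s, y) = y/4
l = -2 (l = (6/3)*(-1) = (6*(⅓))*(-1) = 2*(-1) = -2)
V = 8
(d(4)*((8 + l) + W(4, -2)))*V = (4*((8 - 2) + (¼)*(-2)))*8 = (4*(6 - ½))*8 = (4*(11/2))*8 = 22*8 = 176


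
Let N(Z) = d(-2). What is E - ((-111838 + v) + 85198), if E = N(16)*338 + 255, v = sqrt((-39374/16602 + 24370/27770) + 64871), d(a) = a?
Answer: 26219 - sqrt(34470944038482252585)/23051877 ≈ 25964.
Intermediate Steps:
N(Z) = -2
v = sqrt(34470944038482252585)/23051877 (v = sqrt((-39374*1/16602 + 24370*(1/27770)) + 64871) = sqrt((-19687/8301 + 2437/2777) + 64871) = sqrt(-34441262/23051877 + 64871) = sqrt(1495363871605/23051877) = sqrt(34470944038482252585)/23051877 ≈ 254.69)
E = -421 (E = -2*338 + 255 = -676 + 255 = -421)
E - ((-111838 + v) + 85198) = -421 - ((-111838 + sqrt(34470944038482252585)/23051877) + 85198) = -421 - (-26640 + sqrt(34470944038482252585)/23051877) = -421 + (26640 - sqrt(34470944038482252585)/23051877) = 26219 - sqrt(34470944038482252585)/23051877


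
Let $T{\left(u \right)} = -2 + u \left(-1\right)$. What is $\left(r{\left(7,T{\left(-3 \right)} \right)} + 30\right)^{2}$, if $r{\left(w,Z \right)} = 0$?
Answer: $900$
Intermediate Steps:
$T{\left(u \right)} = -2 - u$
$\left(r{\left(7,T{\left(-3 \right)} \right)} + 30\right)^{2} = \left(0 + 30\right)^{2} = 30^{2} = 900$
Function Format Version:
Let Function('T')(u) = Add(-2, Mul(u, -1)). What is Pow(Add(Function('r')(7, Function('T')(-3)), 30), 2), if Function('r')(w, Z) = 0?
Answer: 900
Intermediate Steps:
Function('T')(u) = Add(-2, Mul(-1, u))
Pow(Add(Function('r')(7, Function('T')(-3)), 30), 2) = Pow(Add(0, 30), 2) = Pow(30, 2) = 900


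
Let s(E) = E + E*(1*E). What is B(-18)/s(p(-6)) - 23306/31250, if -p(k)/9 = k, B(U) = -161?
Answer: -7425007/9281250 ≈ -0.80000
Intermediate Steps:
p(k) = -9*k
s(E) = E + E² (s(E) = E + E*E = E + E²)
B(-18)/s(p(-6)) - 23306/31250 = -161*1/(54*(1 - 9*(-6))) - 23306/31250 = -161*1/(54*(1 + 54)) - 23306*1/31250 = -161/(54*55) - 11653/15625 = -161/2970 - 11653/15625 = -7425007/9281250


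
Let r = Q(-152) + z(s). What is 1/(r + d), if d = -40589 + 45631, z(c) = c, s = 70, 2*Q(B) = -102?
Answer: 1/5061 ≈ 0.00019759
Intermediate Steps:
Q(B) = -51 (Q(B) = (1/2)*(-102) = -51)
r = 19 (r = -51 + 70 = 19)
d = 5042
1/(r + d) = 1/(19 + 5042) = 1/5061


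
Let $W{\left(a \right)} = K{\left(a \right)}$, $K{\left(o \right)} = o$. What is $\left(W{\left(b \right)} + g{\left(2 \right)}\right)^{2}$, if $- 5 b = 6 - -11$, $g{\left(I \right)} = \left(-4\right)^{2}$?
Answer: $\frac{3969}{25} \approx 158.76$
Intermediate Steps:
$g{\left(I \right)} = 16$
$b = - \frac{17}{5}$ ($b = - \frac{6 - -11}{5} = - \frac{6 + 11}{5} = \left(- \frac{1}{5}\right) 17 = - \frac{17}{5} \approx -3.4$)
$W{\left(a \right)} = a$
$\left(W{\left(b \right)} + g{\left(2 \right)}\right)^{2} = \left(- \frac{17}{5} + 16\right)^{2} = \left(\frac{63}{5}\right)^{2} = \frac{3969}{25}$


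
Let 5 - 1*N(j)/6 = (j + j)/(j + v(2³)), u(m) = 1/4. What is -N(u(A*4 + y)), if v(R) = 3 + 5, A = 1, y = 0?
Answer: -326/11 ≈ -29.636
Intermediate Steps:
v(R) = 8
u(m) = ¼
N(j) = 30 - 12*j/(8 + j) (N(j) = 30 - 6*(j + j)/(j + 8) = 30 - 6*2*j/(8 + j) = 30 - 12*j/(8 + j))
-N(u(A*4 + y)) = -6*(40 + 3*(¼))/(8 + ¼) = -6*(40 + ¾)/33/4 = -6*4*163/(33*4) = -1*326/11 = -326/11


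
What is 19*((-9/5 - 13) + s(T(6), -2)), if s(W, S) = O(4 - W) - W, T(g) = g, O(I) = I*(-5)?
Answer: -1026/5 ≈ -205.20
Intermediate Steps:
O(I) = -5*I
s(W, S) = -20 + 4*W (s(W, S) = -5*(4 - W) - W = (-20 + 5*W) - W = -20 + 4*W)
19*((-9/5 - 13) + s(T(6), -2)) = 19*((-9/5 - 13) + (-20 + 4*6)) = 19*((-9*⅕ - 13) + (-20 + 24)) = 19*((-9/5 - 13) + 4) = 19*(-74/5 + 4) = 19*(-54/5) = -1026/5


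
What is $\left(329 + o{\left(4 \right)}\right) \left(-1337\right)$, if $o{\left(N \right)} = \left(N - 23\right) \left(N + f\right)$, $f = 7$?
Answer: $-160440$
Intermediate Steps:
$o{\left(N \right)} = \left(-23 + N\right) \left(7 + N\right)$ ($o{\left(N \right)} = \left(N - 23\right) \left(N + 7\right) = \left(N - 23\right) \left(7 + N\right) = \left(-23 + N\right) \left(7 + N\right)$)
$\left(329 + o{\left(4 \right)}\right) \left(-1337\right) = \left(329 - \left(225 - 16\right)\right) \left(-1337\right) = \left(329 - 209\right) \left(-1337\right) = 120 \left(-1337\right) = -160440$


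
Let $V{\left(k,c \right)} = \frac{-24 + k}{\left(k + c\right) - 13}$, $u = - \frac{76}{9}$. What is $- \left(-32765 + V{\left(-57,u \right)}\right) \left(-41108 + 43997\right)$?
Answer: $\frac{66826501929}{706} \approx 9.4655 \cdot 10^{7}$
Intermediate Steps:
$u = - \frac{76}{9}$ ($u = \left(-76\right) \frac{1}{9} = - \frac{76}{9} \approx -8.4444$)
$V{\left(k,c \right)} = \frac{-24 + k}{-13 + c + k}$ ($V{\left(k,c \right)} = \frac{-24 + k}{\left(c + k\right) - 13} = \frac{-24 + k}{-13 + c + k}$)
$- \left(-32765 + V{\left(-57,u \right)}\right) \left(-41108 + 43997\right) = - \left(-32765 + \frac{-24 - 57}{-13 - \frac{76}{9} - 57}\right) \left(-41108 + 43997\right) = - \left(-32765 + \frac{1}{- \frac{706}{9}} \left(-81\right)\right) 2889 = - \left(-32765 - - \frac{729}{706}\right) 2889 = - \left(-32765 + \frac{729}{706}\right) 2889 = - \frac{\left(-23131361\right) 2889}{706} = \left(-1\right) \left(- \frac{66826501929}{706}\right) = \frac{66826501929}{706}$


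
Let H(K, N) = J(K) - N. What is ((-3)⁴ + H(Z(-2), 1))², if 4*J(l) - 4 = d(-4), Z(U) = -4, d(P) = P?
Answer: 6400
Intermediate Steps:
J(l) = 0 (J(l) = 1 + (¼)*(-4) = 1 - 1 = 0)
H(K, N) = -N (H(K, N) = 0 - N = -N)
((-3)⁴ + H(Z(-2), 1))² = ((-3)⁴ - 1*1)² = (81 - 1)² = 80² = 6400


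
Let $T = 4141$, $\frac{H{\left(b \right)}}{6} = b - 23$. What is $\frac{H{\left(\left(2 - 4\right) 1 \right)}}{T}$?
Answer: $- \frac{150}{4141} \approx -0.036223$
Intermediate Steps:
$H{\left(b \right)} = -138 + 6 b$ ($H{\left(b \right)} = 6 \left(b - 23\right) = 6 \left(-23 + b\right) = -138 + 6 b$)
$\frac{H{\left(\left(2 - 4\right) 1 \right)}}{T} = \frac{-138 + 6 \left(2 - 4\right) 1}{4141} = \left(-138 + 6 \left(\left(-2\right) 1\right)\right) \frac{1}{4141} = \left(-138 + 6 \left(-2\right)\right) \frac{1}{4141} = \left(-138 - 12\right) \frac{1}{4141} = \left(-150\right) \frac{1}{4141} = - \frac{150}{4141}$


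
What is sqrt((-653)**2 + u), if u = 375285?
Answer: sqrt(801694) ≈ 895.37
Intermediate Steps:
sqrt((-653)**2 + u) = sqrt((-653)**2 + 375285) = sqrt(426409 + 375285) = sqrt(801694)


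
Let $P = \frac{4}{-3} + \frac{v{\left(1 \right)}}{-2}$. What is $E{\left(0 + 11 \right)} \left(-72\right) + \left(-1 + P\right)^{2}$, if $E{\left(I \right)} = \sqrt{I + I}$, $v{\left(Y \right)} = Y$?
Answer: $\frac{289}{36} - 72 \sqrt{22} \approx -329.68$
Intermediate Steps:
$P = - \frac{11}{6}$ ($P = \frac{4}{-3} + 1 \frac{1}{-2} = 4 \left(- \frac{1}{3}\right) + 1 \left(- \frac{1}{2}\right) = - \frac{4}{3} - \frac{1}{2} = - \frac{11}{6} \approx -1.8333$)
$E{\left(I \right)} = \sqrt{2} \sqrt{I}$ ($E{\left(I \right)} = \sqrt{2 I} = \sqrt{2} \sqrt{I}$)
$E{\left(0 + 11 \right)} \left(-72\right) + \left(-1 + P\right)^{2} = \sqrt{2} \sqrt{0 + 11} \left(-72\right) + \left(-1 - \frac{11}{6}\right)^{2} = \sqrt{2} \sqrt{11} \left(-72\right) + \left(- \frac{17}{6}\right)^{2} = \sqrt{22} \left(-72\right) + \frac{289}{36} = - 72 \sqrt{22} + \frac{289}{36} = \frac{289}{36} - 72 \sqrt{22}$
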